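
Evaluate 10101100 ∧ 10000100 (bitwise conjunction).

AND: 1 only when both bits are 1
  10101100
& 10000100
----------
  10000100
Decimal: 172 & 132 = 132



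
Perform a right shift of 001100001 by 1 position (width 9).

Original: 001100001 (decimal 97)
Shift right by 1 position
Drop the 1 low bit; fill with zero on the left
Result: 000110000 (decimal 48)
Equivalent: 97 >> 1 = 97 ÷ 2^1 = 48



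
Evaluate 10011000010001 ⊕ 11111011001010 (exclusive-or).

XOR: 1 when bits differ
  10011000010001
^ 11111011001010
----------------
  01100011011011
Decimal: 9745 ^ 16074 = 6363



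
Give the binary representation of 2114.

Using repeated division by 2:
2114 ÷ 2 = 1057 remainder 0
1057 ÷ 2 = 528 remainder 1
528 ÷ 2 = 264 remainder 0
264 ÷ 2 = 132 remainder 0
132 ÷ 2 = 66 remainder 0
66 ÷ 2 = 33 remainder 0
33 ÷ 2 = 16 remainder 1
16 ÷ 2 = 8 remainder 0
8 ÷ 2 = 4 remainder 0
4 ÷ 2 = 2 remainder 0
2 ÷ 2 = 1 remainder 0
1 ÷ 2 = 0 remainder 1
Reading remainders bottom to top: 100001000010



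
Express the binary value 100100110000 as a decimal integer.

Sum of powers of 2 for each 1-bit:
2^4 + 2^5 + 2^8 + 2^11
= 16 + 32 + 256 + 2048
= 2352



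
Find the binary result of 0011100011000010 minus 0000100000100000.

Method 1 - Direct subtraction (column by column from the right: bit − bit − borrow-in; if negative, add 2 and borrow 1 from the next column):
borrow: 0000000001000000
        0011100011000010
-       0000100000100000
------------------------
        0011000010100010

Method 2 - Add two's complement:
Two's complement of 0000100000100000: invert → 1111011111011111, add 1 → 1111011111100000
  0011100011000010
+ 1111011111100000
------------------
 10011000010100010  (end carry out of the top bit = 1)
Discarding the end carry: 0011000010100010
Decimal check:
  0011100011000010 = 8192 + 4096 + 2048 + 128 + 64 + 2 = 14530
  0000100000100000 = 2048 + 32 = 2080
  14530 - 2080 = 12450, and 0011000010100010 = 8192 + 4096 + 128 + 32 + 2 = 12450 ✓



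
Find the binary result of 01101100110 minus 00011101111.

Method 1 - Direct subtraction (column by column from the right: bit − bit − borrow-in; if negative, add 2 and borrow 1 from the next column):
borrow: 00111111110
        01101100110
-       00011101111
-------------------
        01001110111

Method 2 - Add two's complement:
Two's complement of 00011101111: invert → 11100010000, add 1 → 11100010001
  01101100110
+ 11100010001
-------------
 101001110111  (end carry out of the top bit = 1)
Discarding the end carry: 01001110111
Decimal check:
  01101100110 = 512 + 256 + 64 + 32 + 4 + 2 = 870
  00011101111 = 128 + 64 + 32 + 8 + 4 + 2 + 1 = 239
  870 - 239 = 631, and 01001110111 = 512 + 64 + 32 + 16 + 4 + 2 + 1 = 631 ✓



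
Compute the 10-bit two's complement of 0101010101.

Original: 0101010101
Step 1 - Invert all bits: 1010101010
Step 2 - Add 1: 1010101011
Verification: 0101010101 + 1010101011 = 10000000000; discarding the end carry (carry out of the top bit) leaves the 10-bit value 0000000000, as required for x + (-x)



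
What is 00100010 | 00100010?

OR: 1 when either bit is 1
  00100010
| 00100010
----------
  00100010
Decimal: 34 | 34 = 34



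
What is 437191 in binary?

Using repeated division by 2:
437191 ÷ 2 = 218595 remainder 1
218595 ÷ 2 = 109297 remainder 1
109297 ÷ 2 = 54648 remainder 1
54648 ÷ 2 = 27324 remainder 0
27324 ÷ 2 = 13662 remainder 0
13662 ÷ 2 = 6831 remainder 0
6831 ÷ 2 = 3415 remainder 1
3415 ÷ 2 = 1707 remainder 1
1707 ÷ 2 = 853 remainder 1
853 ÷ 2 = 426 remainder 1
426 ÷ 2 = 213 remainder 0
213 ÷ 2 = 106 remainder 1
106 ÷ 2 = 53 remainder 0
53 ÷ 2 = 26 remainder 1
26 ÷ 2 = 13 remainder 0
13 ÷ 2 = 6 remainder 1
6 ÷ 2 = 3 remainder 0
3 ÷ 2 = 1 remainder 1
1 ÷ 2 = 0 remainder 1
Reading remainders bottom to top: 1101010101111000111



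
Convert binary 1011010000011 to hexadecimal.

Group into 4-bit nibbles from right:
  0001 = 1
  0110 = 6
  1000 = 8
  0011 = 3
Result: 1683



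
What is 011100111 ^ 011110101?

XOR: 1 when bits differ
  011100111
^ 011110101
-----------
  000010010
Decimal: 231 ^ 245 = 18



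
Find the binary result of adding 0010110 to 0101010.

Add column by column from the right: bit + bit + carry-in; write the sum mod 2, carry 1 when the sum is 2 or 3.
carry:  1111100
        0010110
+       0101010
---------------
       01000000
(the carry out of the leftmost column, 0, becomes the leading bit)
Decimal check:
  0010110 = 16 + 4 + 2 = 22
  0101010 = 32 + 8 + 2 = 42
  22 + 42 = 64, and 01000000 = 64 ✓



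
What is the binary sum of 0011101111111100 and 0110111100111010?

Add column by column from the right: bit + bit + carry-in; write the sum mod 2, carry 1 when the sum is 2 or 3.
carry:  1111111111110000
        0011101111111100
+       0110111100111010
------------------------
       01010101100110110
(the carry out of the leftmost column, 0, becomes the leading bit)
Decimal check:
  0011101111111100 = 8192 + 4096 + 2048 + 512 + 256 + 128 + 64 + 32 + 16 + 8 + 4 = 15356
  0110111100111010 = 16384 + 8192 + 2048 + 1024 + 512 + 256 + 32 + 16 + 8 + 2 = 28474
  15356 + 28474 = 43830, and 01010101100110110 = 32768 + 8192 + 2048 + 512 + 256 + 32 + 16 + 4 + 2 = 43830 ✓



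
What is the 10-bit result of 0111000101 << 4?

Original: 0111000101 (decimal 453)
Shift left by 4 positions
Append 4 zeros on the right and drop the 4 high bits that overflow the 10-bit width
Result: 0001010000 (decimal 80)
Equivalent: 453 << 4 = 453 × 2^4 = 7248, truncated to 10 bits = 80



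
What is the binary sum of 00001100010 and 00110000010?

Add column by column from the right: bit + bit + carry-in; write the sum mod 2, carry 1 when the sum is 2 or 3.
carry:  00000000100
        00001100010
+       00110000010
-------------------
       000111100100
(the carry out of the leftmost column, 0, becomes the leading bit)
Decimal check:
  00001100010 = 64 + 32 + 2 = 98
  00110000010 = 256 + 128 + 2 = 386
  98 + 386 = 484, and 000111100100 = 256 + 128 + 64 + 32 + 4 = 484 ✓



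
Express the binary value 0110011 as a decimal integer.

Sum of powers of 2 for each 1-bit:
2^0 + 2^1 + 2^4 + 2^5
= 1 + 2 + 16 + 32
= 51



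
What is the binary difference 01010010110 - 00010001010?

Method 1 - Direct subtraction (column by column from the right: bit − bit − borrow-in; if negative, add 2 and borrow 1 from the next column):
borrow: 00000010000
        01010010110
-       00010001010
-------------------
        01000001100

Method 2 - Add two's complement:
Two's complement of 00010001010: invert → 11101110101, add 1 → 11101110110
  01010010110
+ 11101110110
-------------
 101000001100  (end carry out of the top bit = 1)
Discarding the end carry: 01000001100
Decimal check:
  01010010110 = 512 + 128 + 16 + 4 + 2 = 662
  00010001010 = 128 + 8 + 2 = 138
  662 - 138 = 524, and 01000001100 = 512 + 8 + 4 = 524 ✓



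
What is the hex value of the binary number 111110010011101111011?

Group into 4-bit nibbles from right:
  0001 = 1
  1111 = F
  0010 = 2
  0111 = 7
  0111 = 7
  1011 = B
Result: 1F277B



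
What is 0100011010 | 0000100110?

OR: 1 when either bit is 1
  0100011010
| 0000100110
------------
  0100111110
Decimal: 282 | 38 = 318



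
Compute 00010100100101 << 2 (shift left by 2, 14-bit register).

Original: 00010100100101 (decimal 1317)
Shift left by 2 positions
Append 2 zeros on the right
Result: 01010010010100 (decimal 5268)
Equivalent: 1317 << 2 = 1317 × 2^2 = 5268



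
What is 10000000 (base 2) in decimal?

Sum of powers of 2 for each 1-bit:
2^7
= 128
= 128



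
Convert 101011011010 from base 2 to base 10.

Sum of powers of 2 for each 1-bit:
2^1 + 2^3 + 2^4 + 2^6 + 2^7 + 2^9 + 2^11
= 2 + 8 + 16 + 64 + 128 + 512 + 2048
= 2778



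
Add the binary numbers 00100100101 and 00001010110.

Add column by column from the right: bit + bit + carry-in; write the sum mod 2, carry 1 when the sum is 2 or 3.
carry:  00000001000
        00100100101
+       00001010110
-------------------
       000101111011
(the carry out of the leftmost column, 0, becomes the leading bit)
Decimal check:
  00100100101 = 256 + 32 + 4 + 1 = 293
  00001010110 = 64 + 16 + 4 + 2 = 86
  293 + 86 = 379, and 000101111011 = 256 + 64 + 32 + 16 + 8 + 2 + 1 = 379 ✓



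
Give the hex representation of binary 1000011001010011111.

Group into 4-bit nibbles from right:
  0100 = 4
  0011 = 3
  0010 = 2
  1001 = 9
  1111 = F
Result: 4329F



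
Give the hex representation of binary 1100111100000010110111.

Group into 4-bit nibbles from right:
  0011 = 3
  0011 = 3
  1100 = C
  0000 = 0
  1011 = B
  0111 = 7
Result: 33C0B7



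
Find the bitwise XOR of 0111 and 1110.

XOR: 1 when bits differ
  0111
^ 1110
------
  1001
Decimal: 7 ^ 14 = 9



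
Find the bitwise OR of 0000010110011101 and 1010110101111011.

OR: 1 when either bit is 1
  0000010110011101
| 1010110101111011
------------------
  1010110111111111
Decimal: 1437 | 44411 = 44543



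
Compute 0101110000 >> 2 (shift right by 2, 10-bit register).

Original: 0101110000 (decimal 368)
Shift right by 2 positions
Drop the 2 low bits; fill with zeros on the left
Result: 0001011100 (decimal 92)
Equivalent: 368 >> 2 = 368 ÷ 2^2 = 92



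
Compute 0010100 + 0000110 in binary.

Add column by column from the right: bit + bit + carry-in; write the sum mod 2, carry 1 when the sum is 2 or 3.
carry:  0001000
        0010100
+       0000110
---------------
       00011010
(the carry out of the leftmost column, 0, becomes the leading bit)
Decimal check:
  0010100 = 16 + 4 = 20
  0000110 = 4 + 2 = 6
  20 + 6 = 26, and 00011010 = 16 + 8 + 2 = 26 ✓



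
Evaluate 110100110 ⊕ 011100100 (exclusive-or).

XOR: 1 when bits differ
  110100110
^ 011100100
-----------
  101000010
Decimal: 422 ^ 228 = 322



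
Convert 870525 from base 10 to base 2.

Using repeated division by 2:
870525 ÷ 2 = 435262 remainder 1
435262 ÷ 2 = 217631 remainder 0
217631 ÷ 2 = 108815 remainder 1
108815 ÷ 2 = 54407 remainder 1
54407 ÷ 2 = 27203 remainder 1
27203 ÷ 2 = 13601 remainder 1
13601 ÷ 2 = 6800 remainder 1
6800 ÷ 2 = 3400 remainder 0
3400 ÷ 2 = 1700 remainder 0
1700 ÷ 2 = 850 remainder 0
850 ÷ 2 = 425 remainder 0
425 ÷ 2 = 212 remainder 1
212 ÷ 2 = 106 remainder 0
106 ÷ 2 = 53 remainder 0
53 ÷ 2 = 26 remainder 1
26 ÷ 2 = 13 remainder 0
13 ÷ 2 = 6 remainder 1
6 ÷ 2 = 3 remainder 0
3 ÷ 2 = 1 remainder 1
1 ÷ 2 = 0 remainder 1
Reading remainders bottom to top: 11010100100001111101



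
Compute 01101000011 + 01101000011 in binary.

Add column by column from the right: bit + bit + carry-in; write the sum mod 2, carry 1 when the sum is 2 or 3.
carry:  11010000110
        01101000011
+       01101000011
-------------------
       011010000110
(the carry out of the leftmost column, 0, becomes the leading bit)
Decimal check:
  01101000011 = 512 + 256 + 64 + 2 + 1 = 835
  01101000011 = 512 + 256 + 64 + 2 + 1 = 835
  835 + 835 = 1670, and 011010000110 = 1024 + 512 + 128 + 4 + 2 = 1670 ✓



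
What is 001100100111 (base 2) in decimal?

Sum of powers of 2 for each 1-bit:
2^0 + 2^1 + 2^2 + 2^5 + 2^8 + 2^9
= 1 + 2 + 4 + 32 + 256 + 512
= 807



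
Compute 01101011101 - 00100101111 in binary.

Method 1 - Direct subtraction (column by column from the right: bit − bit − borrow-in; if negative, add 2 and borrow 1 from the next column):
borrow: 00001011100
        01101011101
-       00100101111
-------------------
        01000101110

Method 2 - Add two's complement:
Two's complement of 00100101111: invert → 11011010000, add 1 → 11011010001
  01101011101
+ 11011010001
-------------
 101000101110  (end carry out of the top bit = 1)
Discarding the end carry: 01000101110
Decimal check:
  01101011101 = 512 + 256 + 64 + 16 + 8 + 4 + 1 = 861
  00100101111 = 256 + 32 + 8 + 4 + 2 + 1 = 303
  861 - 303 = 558, and 01000101110 = 512 + 32 + 8 + 4 + 2 = 558 ✓



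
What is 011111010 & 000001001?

AND: 1 only when both bits are 1
  011111010
& 000001001
-----------
  000001000
Decimal: 250 & 9 = 8



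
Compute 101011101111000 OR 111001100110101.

OR: 1 when either bit is 1
  101011101111000
| 111001100110101
-----------------
  111011101111101
Decimal: 22392 | 29493 = 30589



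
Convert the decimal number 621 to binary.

Using repeated division by 2:
621 ÷ 2 = 310 remainder 1
310 ÷ 2 = 155 remainder 0
155 ÷ 2 = 77 remainder 1
77 ÷ 2 = 38 remainder 1
38 ÷ 2 = 19 remainder 0
19 ÷ 2 = 9 remainder 1
9 ÷ 2 = 4 remainder 1
4 ÷ 2 = 2 remainder 0
2 ÷ 2 = 1 remainder 0
1 ÷ 2 = 0 remainder 1
Reading remainders bottom to top: 1001101101



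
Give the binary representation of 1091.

Using repeated division by 2:
1091 ÷ 2 = 545 remainder 1
545 ÷ 2 = 272 remainder 1
272 ÷ 2 = 136 remainder 0
136 ÷ 2 = 68 remainder 0
68 ÷ 2 = 34 remainder 0
34 ÷ 2 = 17 remainder 0
17 ÷ 2 = 8 remainder 1
8 ÷ 2 = 4 remainder 0
4 ÷ 2 = 2 remainder 0
2 ÷ 2 = 1 remainder 0
1 ÷ 2 = 0 remainder 1
Reading remainders bottom to top: 10001000011



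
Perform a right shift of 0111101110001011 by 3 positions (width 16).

Original: 0111101110001011 (decimal 31627)
Shift right by 3 positions
Drop the 3 low bits; fill with zeros on the left
Result: 0000111101110001 (decimal 3953)
Equivalent: 31627 >> 3 = 31627 ÷ 2^3 = 3953



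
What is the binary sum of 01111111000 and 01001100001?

Add column by column from the right: bit + bit + carry-in; write the sum mod 2, carry 1 when the sum is 2 or 3.
carry:  11111000000
        01111111000
+       01001100001
-------------------
       011001011001
(the carry out of the leftmost column, 0, becomes the leading bit)
Decimal check:
  01111111000 = 512 + 256 + 128 + 64 + 32 + 16 + 8 = 1016
  01001100001 = 512 + 64 + 32 + 1 = 609
  1016 + 609 = 1625, and 011001011001 = 1024 + 512 + 64 + 16 + 8 + 1 = 1625 ✓



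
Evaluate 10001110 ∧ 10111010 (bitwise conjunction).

AND: 1 only when both bits are 1
  10001110
& 10111010
----------
  10001010
Decimal: 142 & 186 = 138



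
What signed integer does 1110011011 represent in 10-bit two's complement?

Binary: 1110011011
Sign bit: 1 (negative)
Invert: 0001100100
Add 1:  0001100101
Magnitude: 0001100101 = 64 + 32 + 4 + 1 = 101
Value: -101



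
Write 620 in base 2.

Using repeated division by 2:
620 ÷ 2 = 310 remainder 0
310 ÷ 2 = 155 remainder 0
155 ÷ 2 = 77 remainder 1
77 ÷ 2 = 38 remainder 1
38 ÷ 2 = 19 remainder 0
19 ÷ 2 = 9 remainder 1
9 ÷ 2 = 4 remainder 1
4 ÷ 2 = 2 remainder 0
2 ÷ 2 = 1 remainder 0
1 ÷ 2 = 0 remainder 1
Reading remainders bottom to top: 1001101100



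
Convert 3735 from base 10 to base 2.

Using repeated division by 2:
3735 ÷ 2 = 1867 remainder 1
1867 ÷ 2 = 933 remainder 1
933 ÷ 2 = 466 remainder 1
466 ÷ 2 = 233 remainder 0
233 ÷ 2 = 116 remainder 1
116 ÷ 2 = 58 remainder 0
58 ÷ 2 = 29 remainder 0
29 ÷ 2 = 14 remainder 1
14 ÷ 2 = 7 remainder 0
7 ÷ 2 = 3 remainder 1
3 ÷ 2 = 1 remainder 1
1 ÷ 2 = 0 remainder 1
Reading remainders bottom to top: 111010010111



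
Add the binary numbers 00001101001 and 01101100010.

Add column by column from the right: bit + bit + carry-in; write the sum mod 2, carry 1 when the sum is 2 or 3.
carry:  00011000000
        00001101001
+       01101100010
-------------------
       001111001011
(the carry out of the leftmost column, 0, becomes the leading bit)
Decimal check:
  00001101001 = 64 + 32 + 8 + 1 = 105
  01101100010 = 512 + 256 + 64 + 32 + 2 = 866
  105 + 866 = 971, and 001111001011 = 512 + 256 + 128 + 64 + 8 + 2 + 1 = 971 ✓



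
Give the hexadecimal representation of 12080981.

Using repeated division by 16 (digits 10–15 are A–F):
12080981 ÷ 16 = 755061 remainder 5
755061 ÷ 16 = 47191 remainder 5
47191 ÷ 16 = 2949 remainder 7
2949 ÷ 16 = 184 remainder 5
184 ÷ 16 = 11 remainder 8
11 ÷ 16 = 0 remainder 11 (B)
Reading remainders bottom to top: B85755



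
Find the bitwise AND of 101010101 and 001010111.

AND: 1 only when both bits are 1
  101010101
& 001010111
-----------
  001010101
Decimal: 341 & 87 = 85



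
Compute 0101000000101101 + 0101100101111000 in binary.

Add column by column from the right: bit + bit + carry-in; write the sum mod 2, carry 1 when the sum is 2 or 3.
carry:  1010000011110000
        0101000000101101
+       0101100101111000
------------------------
       01010100110100101
(the carry out of the leftmost column, 0, becomes the leading bit)
Decimal check:
  0101000000101101 = 16384 + 4096 + 32 + 8 + 4 + 1 = 20525
  0101100101111000 = 16384 + 4096 + 2048 + 256 + 64 + 32 + 16 + 8 = 22904
  20525 + 22904 = 43429, and 01010100110100101 = 32768 + 8192 + 2048 + 256 + 128 + 32 + 4 + 1 = 43429 ✓



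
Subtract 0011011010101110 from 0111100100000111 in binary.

Method 1 - Direct subtraction (column by column from the right: bit − bit − borrow-in; if negative, add 2 and borrow 1 from the next column):
borrow: 0000110111110000
        0111100100000111
-       0011011010101110
------------------------
        0100001001011001

Method 2 - Add two's complement:
Two's complement of 0011011010101110: invert → 1100100101010001, add 1 → 1100100101010010
  0111100100000111
+ 1100100101010010
------------------
 10100001001011001  (end carry out of the top bit = 1)
Discarding the end carry: 0100001001011001
Decimal check:
  0111100100000111 = 16384 + 8192 + 4096 + 2048 + 256 + 4 + 2 + 1 = 30983
  0011011010101110 = 8192 + 4096 + 1024 + 512 + 128 + 32 + 8 + 4 + 2 = 13998
  30983 - 13998 = 16985, and 0100001001011001 = 16384 + 512 + 64 + 16 + 8 + 1 = 16985 ✓



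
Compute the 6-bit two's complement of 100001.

Original (sign bit 1, negative): 100001
Step 1 - Invert all bits: 011110
Step 2 - Add 1: 011111
Verification: 100001 + 011111 = 1000000; discarding the end carry (carry out of the top bit) leaves the 6-bit value 000000, as required for x + (-x)



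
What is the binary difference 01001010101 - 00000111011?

Method 1 - Direct subtraction (column by column from the right: bit − bit − borrow-in; if negative, add 2 and borrow 1 from the next column):
borrow: 00001110100
        01001010101
-       00000111011
-------------------
        01000011010

Method 2 - Add two's complement:
Two's complement of 00000111011: invert → 11111000100, add 1 → 11111000101
  01001010101
+ 11111000101
-------------
 101000011010  (end carry out of the top bit = 1)
Discarding the end carry: 01000011010
Decimal check:
  01001010101 = 512 + 64 + 16 + 4 + 1 = 597
  00000111011 = 32 + 16 + 8 + 2 + 1 = 59
  597 - 59 = 538, and 01000011010 = 512 + 16 + 8 + 2 = 538 ✓



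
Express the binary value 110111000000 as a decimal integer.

Sum of powers of 2 for each 1-bit:
2^6 + 2^7 + 2^8 + 2^10 + 2^11
= 64 + 128 + 256 + 1024 + 2048
= 3520



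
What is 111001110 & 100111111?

AND: 1 only when both bits are 1
  111001110
& 100111111
-----------
  100001110
Decimal: 462 & 319 = 270



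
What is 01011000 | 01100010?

OR: 1 when either bit is 1
  01011000
| 01100010
----------
  01111010
Decimal: 88 | 98 = 122



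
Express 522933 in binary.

Using repeated division by 2:
522933 ÷ 2 = 261466 remainder 1
261466 ÷ 2 = 130733 remainder 0
130733 ÷ 2 = 65366 remainder 1
65366 ÷ 2 = 32683 remainder 0
32683 ÷ 2 = 16341 remainder 1
16341 ÷ 2 = 8170 remainder 1
8170 ÷ 2 = 4085 remainder 0
4085 ÷ 2 = 2042 remainder 1
2042 ÷ 2 = 1021 remainder 0
1021 ÷ 2 = 510 remainder 1
510 ÷ 2 = 255 remainder 0
255 ÷ 2 = 127 remainder 1
127 ÷ 2 = 63 remainder 1
63 ÷ 2 = 31 remainder 1
31 ÷ 2 = 15 remainder 1
15 ÷ 2 = 7 remainder 1
7 ÷ 2 = 3 remainder 1
3 ÷ 2 = 1 remainder 1
1 ÷ 2 = 0 remainder 1
Reading remainders bottom to top: 1111111101010110101



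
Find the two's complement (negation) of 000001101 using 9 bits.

Original: 000001101
Step 1 - Invert all bits: 111110010
Step 2 - Add 1: 111110011
Verification: 000001101 + 111110011 = 1000000000; discarding the end carry (carry out of the top bit) leaves the 9-bit value 000000000, as required for x + (-x)



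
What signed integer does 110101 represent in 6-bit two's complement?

Binary: 110101
Sign bit: 1 (negative)
Invert: 001010
Add 1:  001011
Magnitude: 001011 = 8 + 2 + 1 = 11
Value: -11



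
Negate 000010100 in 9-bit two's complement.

Original: 000010100
Step 1 - Invert all bits: 111101011
Step 2 - Add 1: 111101100
Verification: 000010100 + 111101100 = 1000000000; discarding the end carry (carry out of the top bit) leaves the 9-bit value 000000000, as required for x + (-x)



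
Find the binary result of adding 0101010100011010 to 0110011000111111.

Add column by column from the right: bit + bit + carry-in; write the sum mod 2, carry 1 when the sum is 2 or 3.
carry:  1000100001111100
        0101010100011010
+       0110011000111111
------------------------
       01011101101011001
(the carry out of the leftmost column, 0, becomes the leading bit)
Decimal check:
  0101010100011010 = 16384 + 4096 + 1024 + 256 + 16 + 8 + 2 = 21786
  0110011000111111 = 16384 + 8192 + 1024 + 512 + 32 + 16 + 8 + 4 + 2 + 1 = 26175
  21786 + 26175 = 47961, and 01011101101011001 = 32768 + 8192 + 4096 + 2048 + 512 + 256 + 64 + 16 + 8 + 1 = 47961 ✓



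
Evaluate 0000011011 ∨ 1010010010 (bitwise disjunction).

OR: 1 when either bit is 1
  0000011011
| 1010010010
------------
  1010011011
Decimal: 27 | 658 = 667



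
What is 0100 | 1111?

OR: 1 when either bit is 1
  0100
| 1111
------
  1111
Decimal: 4 | 15 = 15



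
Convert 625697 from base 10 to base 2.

Using repeated division by 2:
625697 ÷ 2 = 312848 remainder 1
312848 ÷ 2 = 156424 remainder 0
156424 ÷ 2 = 78212 remainder 0
78212 ÷ 2 = 39106 remainder 0
39106 ÷ 2 = 19553 remainder 0
19553 ÷ 2 = 9776 remainder 1
9776 ÷ 2 = 4888 remainder 0
4888 ÷ 2 = 2444 remainder 0
2444 ÷ 2 = 1222 remainder 0
1222 ÷ 2 = 611 remainder 0
611 ÷ 2 = 305 remainder 1
305 ÷ 2 = 152 remainder 1
152 ÷ 2 = 76 remainder 0
76 ÷ 2 = 38 remainder 0
38 ÷ 2 = 19 remainder 0
19 ÷ 2 = 9 remainder 1
9 ÷ 2 = 4 remainder 1
4 ÷ 2 = 2 remainder 0
2 ÷ 2 = 1 remainder 0
1 ÷ 2 = 0 remainder 1
Reading remainders bottom to top: 10011000110000100001



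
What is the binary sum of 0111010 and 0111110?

Add column by column from the right: bit + bit + carry-in; write the sum mod 2, carry 1 when the sum is 2 or 3.
carry:  1111100
        0111010
+       0111110
---------------
       01111000
(the carry out of the leftmost column, 0, becomes the leading bit)
Decimal check:
  0111010 = 32 + 16 + 8 + 2 = 58
  0111110 = 32 + 16 + 8 + 4 + 2 = 62
  58 + 62 = 120, and 01111000 = 64 + 32 + 16 + 8 = 120 ✓



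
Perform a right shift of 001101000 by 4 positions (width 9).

Original: 001101000 (decimal 104)
Shift right by 4 positions
Drop the 4 low bits; fill with zeros on the left
Result: 000000110 (decimal 6)
Equivalent: 104 >> 4 = 104 ÷ 2^4 = 6



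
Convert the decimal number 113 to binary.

Using repeated division by 2:
113 ÷ 2 = 56 remainder 1
56 ÷ 2 = 28 remainder 0
28 ÷ 2 = 14 remainder 0
14 ÷ 2 = 7 remainder 0
7 ÷ 2 = 3 remainder 1
3 ÷ 2 = 1 remainder 1
1 ÷ 2 = 0 remainder 1
Reading remainders bottom to top: 1110001



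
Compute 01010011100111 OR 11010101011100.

OR: 1 when either bit is 1
  01010011100111
| 11010101011100
----------------
  11010111111111
Decimal: 5351 | 13660 = 13823



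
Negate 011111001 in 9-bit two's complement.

Original: 011111001
Step 1 - Invert all bits: 100000110
Step 2 - Add 1: 100000111
Verification: 011111001 + 100000111 = 1000000000; discarding the end carry (carry out of the top bit) leaves the 9-bit value 000000000, as required for x + (-x)



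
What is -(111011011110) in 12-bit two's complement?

Original (sign bit 1, negative): 111011011110
Step 1 - Invert all bits: 000100100001
Step 2 - Add 1: 000100100010
Verification: 111011011110 + 000100100010 = 1000000000000; discarding the end carry (carry out of the top bit) leaves the 12-bit value 000000000000, as required for x + (-x)



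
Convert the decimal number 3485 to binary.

Using repeated division by 2:
3485 ÷ 2 = 1742 remainder 1
1742 ÷ 2 = 871 remainder 0
871 ÷ 2 = 435 remainder 1
435 ÷ 2 = 217 remainder 1
217 ÷ 2 = 108 remainder 1
108 ÷ 2 = 54 remainder 0
54 ÷ 2 = 27 remainder 0
27 ÷ 2 = 13 remainder 1
13 ÷ 2 = 6 remainder 1
6 ÷ 2 = 3 remainder 0
3 ÷ 2 = 1 remainder 1
1 ÷ 2 = 0 remainder 1
Reading remainders bottom to top: 110110011101



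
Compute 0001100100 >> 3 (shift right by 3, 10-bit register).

Original: 0001100100 (decimal 100)
Shift right by 3 positions
Drop the 3 low bits; fill with zeros on the left
Result: 0000001100 (decimal 12)
Equivalent: 100 >> 3 = 100 ÷ 2^3 = 12



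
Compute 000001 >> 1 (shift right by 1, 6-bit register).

Original: 000001 (decimal 1)
Shift right by 1 position
Drop the 1 low bit; fill with zero on the left
Result: 000000 (decimal 0)
Equivalent: 1 >> 1 = 1 ÷ 2^1 = 0



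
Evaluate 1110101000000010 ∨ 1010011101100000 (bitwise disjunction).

OR: 1 when either bit is 1
  1110101000000010
| 1010011101100000
------------------
  1110111101100010
Decimal: 59906 | 42848 = 61282



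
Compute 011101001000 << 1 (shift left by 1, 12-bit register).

Original: 011101001000 (decimal 1864)
Shift left by 1 position
Append 1 zero on the right
Result: 111010010000 (decimal 3728)
Equivalent: 1864 << 1 = 1864 × 2^1 = 3728



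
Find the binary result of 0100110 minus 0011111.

Method 1 - Direct subtraction (column by column from the right: bit − bit − borrow-in; if negative, add 2 and borrow 1 from the next column):
borrow: 0111110
        0100110
-       0011111
---------------
        0000111

Method 2 - Add two's complement:
Two's complement of 0011111: invert → 1100000, add 1 → 1100001
  0100110
+ 1100001
---------
 10000111  (end carry out of the top bit = 1)
Discarding the end carry: 0000111
Decimal check:
  0100110 = 32 + 4 + 2 = 38
  0011111 = 16 + 8 + 4 + 2 + 1 = 31
  38 - 31 = 7, and 0000111 = 4 + 2 + 1 = 7 ✓



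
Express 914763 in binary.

Using repeated division by 2:
914763 ÷ 2 = 457381 remainder 1
457381 ÷ 2 = 228690 remainder 1
228690 ÷ 2 = 114345 remainder 0
114345 ÷ 2 = 57172 remainder 1
57172 ÷ 2 = 28586 remainder 0
28586 ÷ 2 = 14293 remainder 0
14293 ÷ 2 = 7146 remainder 1
7146 ÷ 2 = 3573 remainder 0
3573 ÷ 2 = 1786 remainder 1
1786 ÷ 2 = 893 remainder 0
893 ÷ 2 = 446 remainder 1
446 ÷ 2 = 223 remainder 0
223 ÷ 2 = 111 remainder 1
111 ÷ 2 = 55 remainder 1
55 ÷ 2 = 27 remainder 1
27 ÷ 2 = 13 remainder 1
13 ÷ 2 = 6 remainder 1
6 ÷ 2 = 3 remainder 0
3 ÷ 2 = 1 remainder 1
1 ÷ 2 = 0 remainder 1
Reading remainders bottom to top: 11011111010101001011



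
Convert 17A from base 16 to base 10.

Expand by place value (powers of 16):
Digit values: A = 10
17A = 1 × 16^2 + 7 × 16^1 + 10 × 16^0
= 1 × 256 + 7 × 16 + 10 × 1
= 256 + 112 + 10
= 378



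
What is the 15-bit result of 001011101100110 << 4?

Original: 001011101100110 (decimal 5990)
Shift left by 4 positions
Append 4 zeros on the right and drop the 4 high bits that overflow the 15-bit width
Result: 111011001100000 (decimal 30304)
Equivalent: 5990 << 4 = 5990 × 2^4 = 95840, truncated to 15 bits = 30304



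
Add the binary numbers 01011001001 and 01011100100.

Add column by column from the right: bit + bit + carry-in; write the sum mod 2, carry 1 when the sum is 2 or 3.
carry:  10110000000
        01011001001
+       01011100100
-------------------
       010110101101
(the carry out of the leftmost column, 0, becomes the leading bit)
Decimal check:
  01011001001 = 512 + 128 + 64 + 8 + 1 = 713
  01011100100 = 512 + 128 + 64 + 32 + 4 = 740
  713 + 740 = 1453, and 010110101101 = 1024 + 256 + 128 + 32 + 8 + 4 + 1 = 1453 ✓



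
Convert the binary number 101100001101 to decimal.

Sum of powers of 2 for each 1-bit:
2^0 + 2^2 + 2^3 + 2^8 + 2^9 + 2^11
= 1 + 4 + 8 + 256 + 512 + 2048
= 2829



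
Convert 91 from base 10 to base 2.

Using repeated division by 2:
91 ÷ 2 = 45 remainder 1
45 ÷ 2 = 22 remainder 1
22 ÷ 2 = 11 remainder 0
11 ÷ 2 = 5 remainder 1
5 ÷ 2 = 2 remainder 1
2 ÷ 2 = 1 remainder 0
1 ÷ 2 = 0 remainder 1
Reading remainders bottom to top: 1011011



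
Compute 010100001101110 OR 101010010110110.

OR: 1 when either bit is 1
  010100001101110
| 101010010110110
-----------------
  111110011111110
Decimal: 10350 | 21686 = 31998



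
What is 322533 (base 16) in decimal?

Expand by place value (powers of 16):
322533 = 3 × 16^5 + 2 × 16^4 + 2 × 16^3 + 5 × 16^2 + 3 × 16^1 + 3 × 16^0
= 3 × 1048576 + 2 × 65536 + 2 × 4096 + 5 × 256 + 3 × 16 + 3 × 1
= 3145728 + 131072 + 8192 + 1280 + 48 + 3
= 3286323



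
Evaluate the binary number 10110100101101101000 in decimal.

Sum of powers of 2 for each 1-bit:
2^3 + 2^5 + 2^6 + 2^8 + 2^9 + 2^11 + 2^14 + 2^16 + 2^17 + 2^19
= 8 + 32 + 64 + 256 + 512 + 2048 + 16384 + 65536 + 131072 + 524288
= 740200



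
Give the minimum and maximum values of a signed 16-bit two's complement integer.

For 16-bit two's complement:
Minimum: -2^15 = -32768
Maximum: 2^15 - 1 = 32767



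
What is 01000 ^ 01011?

XOR: 1 when bits differ
  01000
^ 01011
-------
  00011
Decimal: 8 ^ 11 = 3



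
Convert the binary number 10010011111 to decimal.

Sum of powers of 2 for each 1-bit:
2^0 + 2^1 + 2^2 + 2^3 + 2^4 + 2^7 + 2^10
= 1 + 2 + 4 + 8 + 16 + 128 + 1024
= 1183



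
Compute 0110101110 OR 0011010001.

OR: 1 when either bit is 1
  0110101110
| 0011010001
------------
  0111111111
Decimal: 430 | 209 = 511



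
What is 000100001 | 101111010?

OR: 1 when either bit is 1
  000100001
| 101111010
-----------
  101111011
Decimal: 33 | 378 = 379



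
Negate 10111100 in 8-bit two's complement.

Original (sign bit 1, negative): 10111100
Step 1 - Invert all bits: 01000011
Step 2 - Add 1: 01000100
Verification: 10111100 + 01000100 = 100000000; discarding the end carry (carry out of the top bit) leaves the 8-bit value 00000000, as required for x + (-x)



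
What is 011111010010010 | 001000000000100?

OR: 1 when either bit is 1
  011111010010010
| 001000000000100
-----------------
  011111010010110
Decimal: 16018 | 4100 = 16022



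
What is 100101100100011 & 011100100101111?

AND: 1 only when both bits are 1
  100101100100011
& 011100100101111
-----------------
  000100100100011
Decimal: 19235 & 14639 = 2339



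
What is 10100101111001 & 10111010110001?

AND: 1 only when both bits are 1
  10100101111001
& 10111010110001
----------------
  10100000110001
Decimal: 10617 & 11953 = 10289



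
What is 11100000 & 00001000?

AND: 1 only when both bits are 1
  11100000
& 00001000
----------
  00000000
Decimal: 224 & 8 = 0



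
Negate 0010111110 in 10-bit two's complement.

Original: 0010111110
Step 1 - Invert all bits: 1101000001
Step 2 - Add 1: 1101000010
Verification: 0010111110 + 1101000010 = 10000000000; discarding the end carry (carry out of the top bit) leaves the 10-bit value 0000000000, as required for x + (-x)



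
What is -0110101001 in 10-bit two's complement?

Original: 0110101001
Step 1 - Invert all bits: 1001010110
Step 2 - Add 1: 1001010111
Verification: 0110101001 + 1001010111 = 10000000000; discarding the end carry (carry out of the top bit) leaves the 10-bit value 0000000000, as required for x + (-x)



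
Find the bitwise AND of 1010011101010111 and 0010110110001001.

AND: 1 only when both bits are 1
  1010011101010111
& 0010110110001001
------------------
  0010010100000001
Decimal: 42839 & 11657 = 9473



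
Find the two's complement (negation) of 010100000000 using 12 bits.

Original: 010100000000
Step 1 - Invert all bits: 101011111111
Step 2 - Add 1: 101100000000
Verification: 010100000000 + 101100000000 = 1000000000000; discarding the end carry (carry out of the top bit) leaves the 12-bit value 000000000000, as required for x + (-x)



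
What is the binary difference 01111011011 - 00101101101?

Method 1 - Direct subtraction (column by column from the right: bit − bit − borrow-in; if negative, add 2 and borrow 1 from the next column):
borrow: 00011011000
        01111011011
-       00101101101
-------------------
        01001101110

Method 2 - Add two's complement:
Two's complement of 00101101101: invert → 11010010010, add 1 → 11010010011
  01111011011
+ 11010010011
-------------
 101001101110  (end carry out of the top bit = 1)
Discarding the end carry: 01001101110
Decimal check:
  01111011011 = 512 + 256 + 128 + 64 + 16 + 8 + 2 + 1 = 987
  00101101101 = 256 + 64 + 32 + 8 + 4 + 1 = 365
  987 - 365 = 622, and 01001101110 = 512 + 64 + 32 + 8 + 4 + 2 = 622 ✓



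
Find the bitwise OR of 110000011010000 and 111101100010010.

OR: 1 when either bit is 1
  110000011010000
| 111101100010010
-----------------
  111101111010010
Decimal: 24784 | 31506 = 31698



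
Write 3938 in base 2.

Using repeated division by 2:
3938 ÷ 2 = 1969 remainder 0
1969 ÷ 2 = 984 remainder 1
984 ÷ 2 = 492 remainder 0
492 ÷ 2 = 246 remainder 0
246 ÷ 2 = 123 remainder 0
123 ÷ 2 = 61 remainder 1
61 ÷ 2 = 30 remainder 1
30 ÷ 2 = 15 remainder 0
15 ÷ 2 = 7 remainder 1
7 ÷ 2 = 3 remainder 1
3 ÷ 2 = 1 remainder 1
1 ÷ 2 = 0 remainder 1
Reading remainders bottom to top: 111101100010



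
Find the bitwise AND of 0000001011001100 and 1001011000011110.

AND: 1 only when both bits are 1
  0000001011001100
& 1001011000011110
------------------
  0000001000001100
Decimal: 716 & 38430 = 524



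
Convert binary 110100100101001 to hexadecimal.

Group into 4-bit nibbles from right:
  0110 = 6
  1001 = 9
  0010 = 2
  1001 = 9
Result: 6929



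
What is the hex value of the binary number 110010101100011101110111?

Group into 4-bit nibbles from right:
  1100 = C
  1010 = A
  1100 = C
  0111 = 7
  0111 = 7
  0111 = 7
Result: CAC777



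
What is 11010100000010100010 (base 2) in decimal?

Sum of powers of 2 for each 1-bit:
2^1 + 2^5 + 2^7 + 2^14 + 2^16 + 2^18 + 2^19
= 2 + 32 + 128 + 16384 + 65536 + 262144 + 524288
= 868514



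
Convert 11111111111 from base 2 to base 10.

Sum of powers of 2 for each 1-bit:
2^0 + 2^1 + 2^2 + 2^3 + 2^4 + 2^5 + 2^6 + 2^7 + 2^8 + 2^9 + 2^10
= 1 + 2 + 4 + 8 + 16 + 32 + 64 + 128 + 256 + 512 + 1024
= 2047



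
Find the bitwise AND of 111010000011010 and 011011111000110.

AND: 1 only when both bits are 1
  111010000011010
& 011011111000110
-----------------
  011010000000010
Decimal: 29722 & 14278 = 13314



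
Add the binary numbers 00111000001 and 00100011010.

Add column by column from the right: bit + bit + carry-in; write the sum mod 2, carry 1 when the sum is 2 or 3.
carry:  01000000000
        00111000001
+       00100011010
-------------------
       001011011011
(the carry out of the leftmost column, 0, becomes the leading bit)
Decimal check:
  00111000001 = 256 + 128 + 64 + 1 = 449
  00100011010 = 256 + 16 + 8 + 2 = 282
  449 + 282 = 731, and 001011011011 = 512 + 128 + 64 + 16 + 8 + 2 + 1 = 731 ✓



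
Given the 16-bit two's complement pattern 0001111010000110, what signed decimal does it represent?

Binary: 0001111010000110
Sign bit: 0 (non-negative)
Read directly as an unsigned value:
0001111010000110 = 4096 + 2048 + 1024 + 512 + 128 + 4 + 2 = 7814
Value: 7814



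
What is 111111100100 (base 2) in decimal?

Sum of powers of 2 for each 1-bit:
2^2 + 2^5 + 2^6 + 2^7 + 2^8 + 2^9 + 2^10 + 2^11
= 4 + 32 + 64 + 128 + 256 + 512 + 1024 + 2048
= 4068



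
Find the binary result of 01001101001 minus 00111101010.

Method 1 - Direct subtraction (column by column from the right: bit − bit − borrow-in; if negative, add 2 and borrow 1 from the next column):
borrow: 01111111100
        01001101001
-       00111101010
-------------------
        00001111111

Method 2 - Add two's complement:
Two's complement of 00111101010: invert → 11000010101, add 1 → 11000010110
  01001101001
+ 11000010110
-------------
 100001111111  (end carry out of the top bit = 1)
Discarding the end carry: 00001111111
Decimal check:
  01001101001 = 512 + 64 + 32 + 8 + 1 = 617
  00111101010 = 256 + 128 + 64 + 32 + 8 + 2 = 490
  617 - 490 = 127, and 00001111111 = 64 + 32 + 16 + 8 + 4 + 2 + 1 = 127 ✓



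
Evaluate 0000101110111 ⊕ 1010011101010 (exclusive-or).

XOR: 1 when bits differ
  0000101110111
^ 1010011101010
---------------
  1010110011101
Decimal: 375 ^ 5354 = 5533



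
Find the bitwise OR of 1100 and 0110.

OR: 1 when either bit is 1
  1100
| 0110
------
  1110
Decimal: 12 | 6 = 14



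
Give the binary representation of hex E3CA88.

Convert each hex digit to 4 bits:
  E = 1110
  3 = 0011
  C = 1100
  A = 1010
  8 = 1000
  8 = 1000
Concatenate: 111000111100101010001000



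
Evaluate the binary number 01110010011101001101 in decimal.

Sum of powers of 2 for each 1-bit:
2^0 + 2^2 + 2^3 + 2^6 + 2^8 + 2^9 + 2^10 + 2^13 + 2^16 + 2^17 + 2^18
= 1 + 4 + 8 + 64 + 256 + 512 + 1024 + 8192 + 65536 + 131072 + 262144
= 468813



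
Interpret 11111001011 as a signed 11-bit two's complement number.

Binary: 11111001011
Sign bit: 1 (negative)
Invert: 00000110100
Add 1:  00000110101
Magnitude: 00000110101 = 32 + 16 + 4 + 1 = 53
Value: -53



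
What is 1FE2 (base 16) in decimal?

Expand by place value (powers of 16):
Digit values: F = 15, E = 14
1FE2 = 1 × 16^3 + 15 × 16^2 + 14 × 16^1 + 2 × 16^0
= 1 × 4096 + 15 × 256 + 14 × 16 + 2 × 1
= 4096 + 3840 + 224 + 2
= 8162



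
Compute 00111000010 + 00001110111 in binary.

Add column by column from the right: bit + bit + carry-in; write the sum mod 2, carry 1 when the sum is 2 or 3.
carry:  01110001100
        00111000010
+       00001110111
-------------------
       001000111001
(the carry out of the leftmost column, 0, becomes the leading bit)
Decimal check:
  00111000010 = 256 + 128 + 64 + 2 = 450
  00001110111 = 64 + 32 + 16 + 4 + 2 + 1 = 119
  450 + 119 = 569, and 001000111001 = 512 + 32 + 16 + 8 + 1 = 569 ✓



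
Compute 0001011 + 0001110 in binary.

Add column by column from the right: bit + bit + carry-in; write the sum mod 2, carry 1 when the sum is 2 or 3.
carry:  0011100
        0001011
+       0001110
---------------
       00011001
(the carry out of the leftmost column, 0, becomes the leading bit)
Decimal check:
  0001011 = 8 + 2 + 1 = 11
  0001110 = 8 + 4 + 2 = 14
  11 + 14 = 25, and 00011001 = 16 + 8 + 1 = 25 ✓



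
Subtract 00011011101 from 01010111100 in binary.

Method 1 - Direct subtraction (column by column from the right: bit − bit − borrow-in; if negative, add 2 and borrow 1 from the next column):
borrow: 01110111110
        01010111100
-       00011011101
-------------------
        00111011111

Method 2 - Add two's complement:
Two's complement of 00011011101: invert → 11100100010, add 1 → 11100100011
  01010111100
+ 11100100011
-------------
 100111011111  (end carry out of the top bit = 1)
Discarding the end carry: 00111011111
Decimal check:
  01010111100 = 512 + 128 + 32 + 16 + 8 + 4 = 700
  00011011101 = 128 + 64 + 16 + 8 + 4 + 1 = 221
  700 - 221 = 479, and 00111011111 = 256 + 128 + 64 + 16 + 8 + 4 + 2 + 1 = 479 ✓



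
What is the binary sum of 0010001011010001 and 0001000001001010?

Add column by column from the right: bit + bit + carry-in; write the sum mod 2, carry 1 when the sum is 2 or 3.
carry:  0000000110000000
        0010001011010001
+       0001000001001010
------------------------
       00011001100011011
(the carry out of the leftmost column, 0, becomes the leading bit)
Decimal check:
  0010001011010001 = 8192 + 512 + 128 + 64 + 16 + 1 = 8913
  0001000001001010 = 4096 + 64 + 8 + 2 = 4170
  8913 + 4170 = 13083, and 00011001100011011 = 8192 + 4096 + 512 + 256 + 16 + 8 + 2 + 1 = 13083 ✓



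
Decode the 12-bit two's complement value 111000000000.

Binary: 111000000000
Sign bit: 1 (negative)
Invert: 000111111111
Add 1:  001000000000
Magnitude: 001000000000 = 512
Value: -512



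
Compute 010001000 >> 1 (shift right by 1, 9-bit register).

Original: 010001000 (decimal 136)
Shift right by 1 position
Drop the 1 low bit; fill with zero on the left
Result: 001000100 (decimal 68)
Equivalent: 136 >> 1 = 136 ÷ 2^1 = 68

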